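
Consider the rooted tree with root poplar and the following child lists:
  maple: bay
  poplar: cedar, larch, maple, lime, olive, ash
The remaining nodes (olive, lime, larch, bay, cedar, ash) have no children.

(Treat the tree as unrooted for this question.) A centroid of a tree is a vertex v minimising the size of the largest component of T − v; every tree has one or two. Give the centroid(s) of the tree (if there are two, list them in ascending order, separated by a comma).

poplar

Delete poplar: the remaining components have sizes 2, 1, 1, 1, 1, 1. Max 2 ≤ 4, so poplar is a centroid.
No neighbour of poplar does as well, so poplar is the unique centroid.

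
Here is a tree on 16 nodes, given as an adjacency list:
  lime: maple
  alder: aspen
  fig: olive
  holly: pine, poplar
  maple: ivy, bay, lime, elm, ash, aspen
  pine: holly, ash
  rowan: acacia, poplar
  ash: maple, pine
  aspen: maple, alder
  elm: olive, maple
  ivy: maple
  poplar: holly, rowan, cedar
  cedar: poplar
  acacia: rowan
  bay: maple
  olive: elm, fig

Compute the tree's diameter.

Starting from acacia, a farthest node is fig at distance 9.
One longest path: acacia-rowan-poplar-holly-pine-ash-maple-elm-olive-fig.
So the diameter is 9.

9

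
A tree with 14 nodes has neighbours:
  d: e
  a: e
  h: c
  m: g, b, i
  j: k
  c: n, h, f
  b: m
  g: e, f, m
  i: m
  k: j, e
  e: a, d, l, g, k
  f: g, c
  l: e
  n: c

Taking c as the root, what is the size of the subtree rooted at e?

6

e's subtree: {e, k, a, d, l, j}, size 6.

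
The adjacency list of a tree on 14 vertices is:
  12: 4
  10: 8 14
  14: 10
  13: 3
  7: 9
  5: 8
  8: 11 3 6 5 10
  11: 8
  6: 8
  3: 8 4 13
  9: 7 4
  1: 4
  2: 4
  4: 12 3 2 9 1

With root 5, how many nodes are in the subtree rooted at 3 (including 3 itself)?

The subtree rooted at 3 contains: 3, 4, 13, 2, 1, 9, 12, 7 — 8 nodes.

8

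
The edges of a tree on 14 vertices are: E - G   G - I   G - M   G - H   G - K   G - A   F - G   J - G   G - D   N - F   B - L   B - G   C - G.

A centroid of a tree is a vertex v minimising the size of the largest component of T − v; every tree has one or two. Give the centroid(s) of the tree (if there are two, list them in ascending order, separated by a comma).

G

Removing G splits the tree into components of sizes 2, 2, 1, 1, 1, 1, 1, 1, 1, 1, 1; the largest is 2 ≤ ⌊14/2⌋ = 7.
Every other node leaves some component of size > 7, so the centroid is unique.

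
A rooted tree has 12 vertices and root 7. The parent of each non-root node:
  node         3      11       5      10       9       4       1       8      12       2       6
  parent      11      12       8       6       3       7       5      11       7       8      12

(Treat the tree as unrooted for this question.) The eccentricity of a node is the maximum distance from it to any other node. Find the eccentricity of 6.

A farthest node from 6 is 1.
The path 6 – 12 – 11 – 8 – 5 – 1 has 5 edges.

5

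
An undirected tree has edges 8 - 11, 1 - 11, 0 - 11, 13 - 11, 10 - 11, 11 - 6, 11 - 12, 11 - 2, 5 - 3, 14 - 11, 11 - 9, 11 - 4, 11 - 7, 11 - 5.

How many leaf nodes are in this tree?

Exactly 13 nodes have a single neighbour: 0, 1, 2, 3, 4, 6, 7, 8, 9, 10, 12, 13, 14.

13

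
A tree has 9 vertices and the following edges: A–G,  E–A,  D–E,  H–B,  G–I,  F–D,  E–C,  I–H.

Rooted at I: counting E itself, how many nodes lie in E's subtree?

The subtree rooted at E contains: E, D, C, F — 4 nodes.

4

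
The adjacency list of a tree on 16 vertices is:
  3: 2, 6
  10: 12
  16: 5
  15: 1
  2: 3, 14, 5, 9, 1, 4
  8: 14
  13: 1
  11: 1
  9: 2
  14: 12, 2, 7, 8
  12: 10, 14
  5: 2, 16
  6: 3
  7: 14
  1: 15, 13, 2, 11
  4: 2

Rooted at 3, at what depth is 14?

2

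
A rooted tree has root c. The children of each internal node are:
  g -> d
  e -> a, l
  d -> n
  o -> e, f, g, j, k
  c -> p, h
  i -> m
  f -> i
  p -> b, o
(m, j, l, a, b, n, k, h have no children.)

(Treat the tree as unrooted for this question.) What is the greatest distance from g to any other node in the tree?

4

The node farthest from g is m (h also at distance 4), via g-o-f-i-m — 4 edges.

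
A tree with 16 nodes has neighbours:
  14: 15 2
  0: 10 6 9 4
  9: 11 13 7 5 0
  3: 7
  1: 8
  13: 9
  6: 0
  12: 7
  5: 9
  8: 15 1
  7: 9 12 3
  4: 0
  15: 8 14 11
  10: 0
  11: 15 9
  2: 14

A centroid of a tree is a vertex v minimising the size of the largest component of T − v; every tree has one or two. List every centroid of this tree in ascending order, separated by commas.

9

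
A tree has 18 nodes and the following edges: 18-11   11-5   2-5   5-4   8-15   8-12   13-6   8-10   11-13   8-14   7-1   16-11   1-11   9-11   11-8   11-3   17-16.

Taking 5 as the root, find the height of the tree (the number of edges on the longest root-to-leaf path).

3

17 sits deepest: 5-11-16-17 — 3 edges from the root.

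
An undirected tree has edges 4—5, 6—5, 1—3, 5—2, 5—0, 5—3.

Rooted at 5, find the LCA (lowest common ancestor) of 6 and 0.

5

Path 6→root: 6 5; path 0→root: 0 5.
First common node: 5.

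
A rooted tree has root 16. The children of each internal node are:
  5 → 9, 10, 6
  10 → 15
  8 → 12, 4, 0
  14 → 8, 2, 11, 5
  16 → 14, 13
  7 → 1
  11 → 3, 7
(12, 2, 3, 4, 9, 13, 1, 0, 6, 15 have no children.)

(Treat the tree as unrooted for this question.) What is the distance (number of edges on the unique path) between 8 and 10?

The path is 8–14–5–10, which has 3 edges.

3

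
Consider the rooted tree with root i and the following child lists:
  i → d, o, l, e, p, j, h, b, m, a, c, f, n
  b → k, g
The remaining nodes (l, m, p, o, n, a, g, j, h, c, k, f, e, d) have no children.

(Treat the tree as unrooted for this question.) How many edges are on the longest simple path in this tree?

3

Starting from k, a farthest node is e at distance 3.
One longest path: k – b – i – e.
So the diameter is 3.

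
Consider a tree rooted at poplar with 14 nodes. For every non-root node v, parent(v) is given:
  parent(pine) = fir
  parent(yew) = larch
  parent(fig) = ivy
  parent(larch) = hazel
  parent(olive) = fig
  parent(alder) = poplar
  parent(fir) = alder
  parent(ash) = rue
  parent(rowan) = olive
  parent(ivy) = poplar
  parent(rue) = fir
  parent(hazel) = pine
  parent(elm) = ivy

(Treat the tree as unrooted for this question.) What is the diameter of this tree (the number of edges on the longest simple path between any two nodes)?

10

Starting from yew, a farthest node is rowan at distance 10.
One longest path: yew–larch–hazel–pine–fir–alder–poplar–ivy–fig–olive–rowan.
So the diameter is 10.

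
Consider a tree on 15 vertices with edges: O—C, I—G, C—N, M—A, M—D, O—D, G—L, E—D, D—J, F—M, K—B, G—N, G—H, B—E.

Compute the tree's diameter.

Starting from L, a farthest node is K at distance 8.
One longest path: L–G–N–C–O–D–E–B–K.
So the diameter is 8.

8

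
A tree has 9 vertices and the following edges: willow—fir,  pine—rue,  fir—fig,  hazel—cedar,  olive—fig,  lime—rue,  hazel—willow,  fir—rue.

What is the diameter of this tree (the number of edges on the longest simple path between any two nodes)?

A longest path is cedar-hazel-willow-fir-rue-pine, with 5 edges.

5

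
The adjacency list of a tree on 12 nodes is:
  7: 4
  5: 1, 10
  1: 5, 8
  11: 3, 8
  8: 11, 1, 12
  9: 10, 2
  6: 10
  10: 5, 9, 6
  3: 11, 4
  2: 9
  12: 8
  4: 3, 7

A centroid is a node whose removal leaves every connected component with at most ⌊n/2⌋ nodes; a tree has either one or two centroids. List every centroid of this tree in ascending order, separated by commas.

1, 8

Delete 8: the remaining components have sizes 6, 4, 1. Max 6 ≤ 6, so 8 is a centroid.
1 is adjacent to 8 and is also a centroid (the largest component after removing it is likewise 6).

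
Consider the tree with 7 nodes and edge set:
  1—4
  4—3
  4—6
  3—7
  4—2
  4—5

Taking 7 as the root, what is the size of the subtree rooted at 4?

Descendants of 4 (including itself): 4, 2, 6, 5, 1. That's 5.

5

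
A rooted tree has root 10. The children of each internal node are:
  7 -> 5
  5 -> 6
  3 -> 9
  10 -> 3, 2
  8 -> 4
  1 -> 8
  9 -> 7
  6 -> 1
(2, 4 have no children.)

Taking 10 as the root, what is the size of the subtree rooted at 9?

7

Descendants of 9 (including itself): 9, 7, 5, 6, 1, 8, 4. That's 7.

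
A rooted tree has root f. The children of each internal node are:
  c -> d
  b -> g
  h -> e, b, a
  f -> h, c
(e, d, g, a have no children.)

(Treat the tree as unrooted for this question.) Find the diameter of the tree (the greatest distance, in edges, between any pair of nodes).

BFS from d reaches g last, at distance 5; BFS from g confirms no node is farther.
Path: d - c - f - h - b - g.

5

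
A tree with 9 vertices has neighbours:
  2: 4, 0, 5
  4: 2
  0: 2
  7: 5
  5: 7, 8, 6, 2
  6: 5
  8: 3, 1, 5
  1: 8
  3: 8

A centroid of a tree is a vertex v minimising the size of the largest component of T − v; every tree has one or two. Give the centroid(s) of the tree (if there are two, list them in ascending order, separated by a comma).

Delete 5: the remaining components have sizes 3, 3, 1, 1. Max 3 ≤ 4, so 5 is a centroid.
Every other node leaves some component of size > 4, so the centroid is unique.

5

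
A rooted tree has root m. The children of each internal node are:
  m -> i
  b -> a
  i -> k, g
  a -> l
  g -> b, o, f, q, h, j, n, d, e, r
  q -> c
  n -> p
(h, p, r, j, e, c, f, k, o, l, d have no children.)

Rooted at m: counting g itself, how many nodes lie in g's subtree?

15

The subtree rooted at g contains: g, b, e, q, d, n, j, o, r, h, f, a, c, p, l — 15 nodes.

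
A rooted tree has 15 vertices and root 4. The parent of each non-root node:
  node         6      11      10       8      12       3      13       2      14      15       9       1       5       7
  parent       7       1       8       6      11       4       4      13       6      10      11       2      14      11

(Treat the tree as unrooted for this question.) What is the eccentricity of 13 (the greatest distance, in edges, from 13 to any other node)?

8

The node farthest from 13 is 15, via 13-2-1-11-7-6-8-10-15 — 8 edges.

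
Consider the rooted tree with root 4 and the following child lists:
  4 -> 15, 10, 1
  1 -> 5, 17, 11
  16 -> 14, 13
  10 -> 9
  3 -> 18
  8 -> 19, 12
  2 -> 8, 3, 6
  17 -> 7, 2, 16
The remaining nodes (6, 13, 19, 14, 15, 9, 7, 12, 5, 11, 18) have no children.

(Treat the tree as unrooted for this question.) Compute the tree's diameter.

7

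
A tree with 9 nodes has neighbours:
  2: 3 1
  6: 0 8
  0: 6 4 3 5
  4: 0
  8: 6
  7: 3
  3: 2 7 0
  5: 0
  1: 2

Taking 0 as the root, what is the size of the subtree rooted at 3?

The subtree rooted at 3 contains: 3, 7, 2, 1 — 4 nodes.

4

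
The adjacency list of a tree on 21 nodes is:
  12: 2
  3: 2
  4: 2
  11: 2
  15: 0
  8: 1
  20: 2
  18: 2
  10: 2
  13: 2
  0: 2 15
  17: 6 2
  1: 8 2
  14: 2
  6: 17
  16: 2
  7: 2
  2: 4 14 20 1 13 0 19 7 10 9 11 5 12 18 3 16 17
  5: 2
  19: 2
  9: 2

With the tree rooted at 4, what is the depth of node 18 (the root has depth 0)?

Climbing from 18 to the root: 18 → 2 → 4. That's 2 steps.

2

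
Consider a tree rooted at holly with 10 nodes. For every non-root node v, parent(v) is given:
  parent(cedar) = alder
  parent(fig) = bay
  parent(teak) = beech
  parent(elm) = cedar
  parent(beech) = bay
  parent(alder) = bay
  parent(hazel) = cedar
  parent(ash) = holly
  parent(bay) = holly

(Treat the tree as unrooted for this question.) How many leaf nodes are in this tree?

Exactly 5 nodes have a single neighbour: ash, elm, fig, hazel, teak.

5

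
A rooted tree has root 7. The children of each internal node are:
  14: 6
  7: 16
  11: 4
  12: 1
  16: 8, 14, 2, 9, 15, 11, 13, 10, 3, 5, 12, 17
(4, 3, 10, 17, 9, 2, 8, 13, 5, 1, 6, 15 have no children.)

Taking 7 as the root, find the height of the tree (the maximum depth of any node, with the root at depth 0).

3

A deepest node is 4, reached by 7-16-11-4.
That path has 3 edges, so the height is 3.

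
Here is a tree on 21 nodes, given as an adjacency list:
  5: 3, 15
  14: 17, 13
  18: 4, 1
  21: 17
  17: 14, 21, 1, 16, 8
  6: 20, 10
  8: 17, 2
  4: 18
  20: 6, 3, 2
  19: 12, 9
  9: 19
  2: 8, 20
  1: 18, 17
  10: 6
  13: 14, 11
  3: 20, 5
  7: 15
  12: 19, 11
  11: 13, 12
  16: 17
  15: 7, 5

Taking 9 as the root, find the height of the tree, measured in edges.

13

A deepest node is 7, reached by 9–19–12–11–13–14–17–8–2–20–3–5–15–7.
That path has 13 edges, so the height is 13.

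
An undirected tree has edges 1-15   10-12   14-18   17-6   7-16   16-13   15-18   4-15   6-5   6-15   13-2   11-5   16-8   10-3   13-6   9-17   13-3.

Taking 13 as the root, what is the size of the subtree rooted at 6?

10

The subtree rooted at 6 contains: 6, 15, 17, 5, 18, 4, 1, 9, 11, 14 — 10 nodes.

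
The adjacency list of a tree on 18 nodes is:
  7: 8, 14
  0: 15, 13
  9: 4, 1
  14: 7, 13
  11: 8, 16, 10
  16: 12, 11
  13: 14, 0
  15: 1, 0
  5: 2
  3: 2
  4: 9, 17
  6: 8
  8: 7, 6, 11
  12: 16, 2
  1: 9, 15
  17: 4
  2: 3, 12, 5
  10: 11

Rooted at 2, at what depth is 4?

12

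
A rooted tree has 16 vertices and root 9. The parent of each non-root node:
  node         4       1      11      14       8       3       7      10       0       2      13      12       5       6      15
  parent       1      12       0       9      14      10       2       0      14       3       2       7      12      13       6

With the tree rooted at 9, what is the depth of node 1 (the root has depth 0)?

8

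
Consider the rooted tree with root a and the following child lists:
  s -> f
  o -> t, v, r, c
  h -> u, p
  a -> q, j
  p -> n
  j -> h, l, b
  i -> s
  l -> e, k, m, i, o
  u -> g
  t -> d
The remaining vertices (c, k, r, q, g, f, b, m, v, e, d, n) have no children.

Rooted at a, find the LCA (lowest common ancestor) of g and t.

Path g→root: g u h j a; path t→root: t o l j a.
First common node: j.

j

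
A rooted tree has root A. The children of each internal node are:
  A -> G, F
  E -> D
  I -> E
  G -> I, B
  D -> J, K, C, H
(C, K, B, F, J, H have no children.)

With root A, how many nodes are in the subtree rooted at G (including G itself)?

9

G's subtree: {G, I, B, E, D, H, K, C, J}, size 9.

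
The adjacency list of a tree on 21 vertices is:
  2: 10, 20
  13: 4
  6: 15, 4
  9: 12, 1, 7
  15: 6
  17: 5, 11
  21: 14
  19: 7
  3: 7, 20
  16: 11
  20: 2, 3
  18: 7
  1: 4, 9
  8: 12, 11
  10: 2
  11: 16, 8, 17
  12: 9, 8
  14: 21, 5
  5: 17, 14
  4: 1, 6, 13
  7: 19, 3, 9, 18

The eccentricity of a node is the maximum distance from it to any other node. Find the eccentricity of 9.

7

A farthest node from 9 is 21.
The path 9 – 12 – 8 – 11 – 17 – 5 – 14 – 21 has 7 edges.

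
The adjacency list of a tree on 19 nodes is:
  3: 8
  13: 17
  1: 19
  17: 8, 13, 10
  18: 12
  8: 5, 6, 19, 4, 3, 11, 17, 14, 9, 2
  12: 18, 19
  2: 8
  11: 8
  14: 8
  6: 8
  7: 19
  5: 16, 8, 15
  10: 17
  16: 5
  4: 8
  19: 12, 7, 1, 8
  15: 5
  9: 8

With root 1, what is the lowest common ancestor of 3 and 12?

19

Ancestors of 3 (toward the root): 3, 8, 19, 1.
Ancestors of 12: 12, 19, 1.
The deepest node appearing in both lists is 19.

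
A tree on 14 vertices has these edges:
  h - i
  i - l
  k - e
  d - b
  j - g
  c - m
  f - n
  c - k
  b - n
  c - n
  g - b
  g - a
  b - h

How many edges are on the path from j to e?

6

The path is j - g - b - n - c - k - e, which has 6 edges.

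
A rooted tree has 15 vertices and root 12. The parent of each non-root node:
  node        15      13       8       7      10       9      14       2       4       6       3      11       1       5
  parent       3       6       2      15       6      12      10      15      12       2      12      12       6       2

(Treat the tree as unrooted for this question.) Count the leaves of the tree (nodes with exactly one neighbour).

Exactly 9 nodes have a single neighbour: 1, 4, 5, 7, 8, 9, 11, 13, 14.

9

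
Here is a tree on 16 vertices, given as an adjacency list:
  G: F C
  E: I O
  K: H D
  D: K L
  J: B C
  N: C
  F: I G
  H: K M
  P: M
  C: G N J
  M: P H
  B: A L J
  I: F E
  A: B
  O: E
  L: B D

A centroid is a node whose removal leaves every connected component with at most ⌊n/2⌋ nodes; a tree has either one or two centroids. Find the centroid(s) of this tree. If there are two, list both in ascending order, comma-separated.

Delete J: the remaining components have sizes 8, 7. Max 8 ≤ 8, so J is a centroid.
B is adjacent to J and is also a centroid (the largest component after removing it is likewise 8).

B, J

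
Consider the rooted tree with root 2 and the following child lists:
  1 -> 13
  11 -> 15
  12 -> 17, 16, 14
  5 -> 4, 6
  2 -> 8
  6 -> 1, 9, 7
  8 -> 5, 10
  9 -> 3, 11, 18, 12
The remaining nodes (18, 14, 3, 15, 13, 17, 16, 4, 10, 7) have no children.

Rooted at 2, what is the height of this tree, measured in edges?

6

The longest root-to-leaf path is 2 – 8 – 5 – 6 – 9 – 12 – 14 (6 edges).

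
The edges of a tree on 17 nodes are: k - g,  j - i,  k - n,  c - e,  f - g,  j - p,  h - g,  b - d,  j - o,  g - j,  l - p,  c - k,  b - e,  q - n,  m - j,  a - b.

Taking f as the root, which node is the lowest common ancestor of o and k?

g

o's ancestor chain is o, j, g, f and k's is k, g, f; they first meet at g.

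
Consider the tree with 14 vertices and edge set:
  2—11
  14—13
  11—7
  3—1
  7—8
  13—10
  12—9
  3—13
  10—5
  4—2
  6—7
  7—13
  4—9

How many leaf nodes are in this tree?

Degree-1 nodes: 1, 5, 6, 8, 12, 14 — 6 of them.

6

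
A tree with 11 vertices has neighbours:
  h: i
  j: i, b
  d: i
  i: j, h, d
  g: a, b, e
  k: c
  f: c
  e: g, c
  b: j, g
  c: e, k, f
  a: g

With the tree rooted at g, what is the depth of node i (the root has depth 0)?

g → b → j → i — 3 edges.

3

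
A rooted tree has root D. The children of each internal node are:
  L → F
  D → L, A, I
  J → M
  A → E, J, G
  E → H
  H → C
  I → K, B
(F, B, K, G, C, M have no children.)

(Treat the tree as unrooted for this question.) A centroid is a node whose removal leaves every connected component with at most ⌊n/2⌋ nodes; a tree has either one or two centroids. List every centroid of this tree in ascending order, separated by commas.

If A is removed the pieces have sizes 6, 3, 2, 1, all ≤ ⌊13/2⌋ = 6.
Every other node leaves some component of size > 6, so the centroid is unique.

A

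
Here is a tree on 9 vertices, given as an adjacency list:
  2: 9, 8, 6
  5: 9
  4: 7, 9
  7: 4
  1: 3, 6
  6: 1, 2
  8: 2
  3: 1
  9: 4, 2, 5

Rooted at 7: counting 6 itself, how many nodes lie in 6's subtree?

3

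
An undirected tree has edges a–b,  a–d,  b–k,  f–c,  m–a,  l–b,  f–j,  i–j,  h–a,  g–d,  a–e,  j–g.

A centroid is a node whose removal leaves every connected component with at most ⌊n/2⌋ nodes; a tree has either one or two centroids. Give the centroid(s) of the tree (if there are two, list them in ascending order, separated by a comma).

a

If a is removed the pieces have sizes 6, 3, 1, 1, 1, all ≤ ⌊13/2⌋ = 6.
No neighbour of a does as well, so a is the unique centroid.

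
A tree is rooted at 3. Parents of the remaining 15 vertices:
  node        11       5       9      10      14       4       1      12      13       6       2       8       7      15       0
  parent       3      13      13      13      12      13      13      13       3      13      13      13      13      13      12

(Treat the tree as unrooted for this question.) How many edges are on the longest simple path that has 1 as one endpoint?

Distances from 1 peak at 3, attained at 0 (11, 14 also at distance 3).
1 – 13 – 12 – 0

3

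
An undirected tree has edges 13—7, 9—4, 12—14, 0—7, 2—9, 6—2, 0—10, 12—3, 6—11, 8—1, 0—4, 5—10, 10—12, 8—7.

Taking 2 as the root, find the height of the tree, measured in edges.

The longest root-to-leaf path is 2 – 9 – 4 – 0 – 10 – 12 – 14 (6 edges).

6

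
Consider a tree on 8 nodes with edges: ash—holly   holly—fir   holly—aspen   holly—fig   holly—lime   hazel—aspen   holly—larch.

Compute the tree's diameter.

3

A longest path is hazel – aspen – holly – lime, with 3 edges.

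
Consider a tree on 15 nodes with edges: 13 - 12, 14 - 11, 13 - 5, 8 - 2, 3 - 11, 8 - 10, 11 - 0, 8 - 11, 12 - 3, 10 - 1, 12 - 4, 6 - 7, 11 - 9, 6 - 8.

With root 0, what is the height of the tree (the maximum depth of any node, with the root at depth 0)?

5 sits deepest: 0–11–3–12–13–5 — 5 edges from the root.

5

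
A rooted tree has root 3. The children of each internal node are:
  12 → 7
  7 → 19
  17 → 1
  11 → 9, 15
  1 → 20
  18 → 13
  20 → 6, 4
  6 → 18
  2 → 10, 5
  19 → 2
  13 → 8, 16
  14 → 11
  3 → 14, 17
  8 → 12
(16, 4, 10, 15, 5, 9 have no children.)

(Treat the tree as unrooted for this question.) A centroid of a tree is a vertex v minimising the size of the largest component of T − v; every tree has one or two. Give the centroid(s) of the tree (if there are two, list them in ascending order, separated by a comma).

If 18 is removed the pieces have sizes 10, 9, all ≤ ⌊20/2⌋ = 10.
Its neighbour 6 also leaves a largest component of size 10, so both are centroids.

6, 18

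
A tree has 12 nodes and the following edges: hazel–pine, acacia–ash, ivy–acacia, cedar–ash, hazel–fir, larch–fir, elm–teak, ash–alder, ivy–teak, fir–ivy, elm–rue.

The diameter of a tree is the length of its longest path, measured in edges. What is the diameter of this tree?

6

A longest path is pine-hazel-fir-ivy-teak-elm-rue, with 6 edges.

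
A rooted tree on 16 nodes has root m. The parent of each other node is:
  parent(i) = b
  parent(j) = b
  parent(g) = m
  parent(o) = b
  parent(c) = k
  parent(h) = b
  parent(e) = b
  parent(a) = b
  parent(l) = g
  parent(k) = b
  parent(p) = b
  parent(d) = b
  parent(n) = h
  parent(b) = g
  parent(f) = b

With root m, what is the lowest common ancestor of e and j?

b

Path e→root: e b g m; path j→root: j b g m.
First common node: b.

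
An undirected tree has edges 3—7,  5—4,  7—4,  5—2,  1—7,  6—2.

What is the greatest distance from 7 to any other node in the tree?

4

Distances from 7 peak at 4, attained at 6.
7-4-5-2-6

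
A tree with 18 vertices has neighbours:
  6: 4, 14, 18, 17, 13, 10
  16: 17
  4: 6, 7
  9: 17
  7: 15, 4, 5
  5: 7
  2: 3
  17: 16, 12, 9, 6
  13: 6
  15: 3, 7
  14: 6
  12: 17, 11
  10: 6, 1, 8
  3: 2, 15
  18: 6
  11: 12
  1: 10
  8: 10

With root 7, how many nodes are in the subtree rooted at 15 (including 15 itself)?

3

The subtree rooted at 15 contains: 15, 3, 2 — 3 nodes.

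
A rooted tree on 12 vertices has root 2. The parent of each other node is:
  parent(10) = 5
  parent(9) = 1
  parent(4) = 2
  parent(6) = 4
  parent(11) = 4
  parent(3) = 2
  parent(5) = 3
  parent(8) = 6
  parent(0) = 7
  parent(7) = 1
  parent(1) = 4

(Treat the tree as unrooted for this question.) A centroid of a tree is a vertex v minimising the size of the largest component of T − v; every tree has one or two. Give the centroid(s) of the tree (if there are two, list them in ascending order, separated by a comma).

4

Delete 4: the remaining components have sizes 4, 4, 2, 1. Max 4 ≤ 6, so 4 is a centroid.
Every other node leaves some component of size > 6, so the centroid is unique.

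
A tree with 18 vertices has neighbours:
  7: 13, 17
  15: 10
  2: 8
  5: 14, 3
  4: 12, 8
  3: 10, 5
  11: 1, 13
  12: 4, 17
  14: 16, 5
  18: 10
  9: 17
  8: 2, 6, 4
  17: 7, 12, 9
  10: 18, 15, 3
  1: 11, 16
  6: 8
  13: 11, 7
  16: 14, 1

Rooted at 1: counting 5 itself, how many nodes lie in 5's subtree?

Descendants of 5 (including itself): 5, 3, 10, 15, 18. That's 5.

5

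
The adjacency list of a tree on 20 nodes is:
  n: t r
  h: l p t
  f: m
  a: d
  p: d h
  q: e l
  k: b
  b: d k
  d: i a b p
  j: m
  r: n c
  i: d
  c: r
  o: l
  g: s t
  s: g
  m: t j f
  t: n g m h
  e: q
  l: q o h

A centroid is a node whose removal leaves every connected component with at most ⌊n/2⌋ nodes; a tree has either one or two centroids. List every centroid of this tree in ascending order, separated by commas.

h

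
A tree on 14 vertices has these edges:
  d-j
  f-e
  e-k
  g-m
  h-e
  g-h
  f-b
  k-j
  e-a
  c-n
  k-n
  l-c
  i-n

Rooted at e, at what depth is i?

3

Climbing from i to the root: i – n – k – e. That's 3 steps.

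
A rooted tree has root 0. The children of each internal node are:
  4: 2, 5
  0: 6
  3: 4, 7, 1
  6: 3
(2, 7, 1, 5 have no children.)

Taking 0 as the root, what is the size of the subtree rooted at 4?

3

The subtree rooted at 4 contains: 4, 2, 5 — 3 nodes.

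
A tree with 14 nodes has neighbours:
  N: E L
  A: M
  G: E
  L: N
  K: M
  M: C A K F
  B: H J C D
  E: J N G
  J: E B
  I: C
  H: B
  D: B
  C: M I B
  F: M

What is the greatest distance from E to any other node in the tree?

A farthest node from E is K (A, F also at distance 5).
The path E–J–B–C–M–K has 5 edges.

5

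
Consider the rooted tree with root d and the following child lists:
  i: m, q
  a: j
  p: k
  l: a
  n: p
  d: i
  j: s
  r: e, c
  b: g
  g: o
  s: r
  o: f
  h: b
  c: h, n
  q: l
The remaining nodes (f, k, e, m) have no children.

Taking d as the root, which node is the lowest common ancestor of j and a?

j's ancestor chain is j, a, l, q, i, d and a's is a, l, q, i, d; they first meet at a.

a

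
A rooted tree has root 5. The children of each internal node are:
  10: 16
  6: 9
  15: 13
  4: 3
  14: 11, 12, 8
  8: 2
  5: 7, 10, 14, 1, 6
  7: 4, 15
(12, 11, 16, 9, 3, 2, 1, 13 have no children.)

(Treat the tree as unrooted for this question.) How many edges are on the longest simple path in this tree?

6

A longest path is 2 – 8 – 14 – 5 – 7 – 15 – 13, with 6 edges.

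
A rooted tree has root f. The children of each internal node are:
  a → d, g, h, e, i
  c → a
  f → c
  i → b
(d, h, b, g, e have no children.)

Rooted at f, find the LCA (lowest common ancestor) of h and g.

a

Path h→root: h a c f; path g→root: g a c f.
First common node: a.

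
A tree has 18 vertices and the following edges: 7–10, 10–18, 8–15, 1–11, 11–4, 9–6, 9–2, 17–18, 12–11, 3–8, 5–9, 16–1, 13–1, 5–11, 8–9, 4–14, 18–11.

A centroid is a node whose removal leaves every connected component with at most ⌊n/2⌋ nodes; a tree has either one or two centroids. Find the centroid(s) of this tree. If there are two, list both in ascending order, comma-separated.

Delete 11: the remaining components have sizes 7, 4, 3, 2, 1. Max 7 ≤ 9, so 11 is a centroid.
Every other node leaves some component of size > 9, so the centroid is unique.

11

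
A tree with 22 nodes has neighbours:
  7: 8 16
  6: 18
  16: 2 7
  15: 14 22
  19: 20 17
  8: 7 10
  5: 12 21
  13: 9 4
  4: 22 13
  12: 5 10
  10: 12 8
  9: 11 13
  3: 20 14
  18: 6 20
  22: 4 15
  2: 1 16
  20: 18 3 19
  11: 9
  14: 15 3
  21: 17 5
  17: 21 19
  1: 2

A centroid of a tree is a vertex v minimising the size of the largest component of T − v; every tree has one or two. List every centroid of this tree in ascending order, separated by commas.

19, 20

Delete 20: the remaining components have sizes 11, 8, 2. Max 11 ≤ 11, so 20 is a centroid.
19 is adjacent to 20 and is also a centroid (the largest component after removing it is likewise 11).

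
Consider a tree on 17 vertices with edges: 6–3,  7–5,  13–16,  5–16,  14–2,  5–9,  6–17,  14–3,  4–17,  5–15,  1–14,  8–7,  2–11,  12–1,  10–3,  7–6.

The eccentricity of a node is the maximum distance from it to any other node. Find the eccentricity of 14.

6

Distances from 14 peak at 6, attained at 13.
14-3-6-7-5-16-13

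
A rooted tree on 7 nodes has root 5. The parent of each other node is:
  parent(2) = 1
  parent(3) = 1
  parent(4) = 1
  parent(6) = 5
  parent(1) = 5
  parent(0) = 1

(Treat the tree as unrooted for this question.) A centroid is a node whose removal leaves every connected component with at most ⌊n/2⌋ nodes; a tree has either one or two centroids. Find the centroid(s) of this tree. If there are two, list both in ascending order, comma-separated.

If 1 is removed the pieces have sizes 2, 1, 1, 1, 1, all ≤ ⌊7/2⌋ = 3.
Every other node leaves some component of size > 3, so the centroid is unique.

1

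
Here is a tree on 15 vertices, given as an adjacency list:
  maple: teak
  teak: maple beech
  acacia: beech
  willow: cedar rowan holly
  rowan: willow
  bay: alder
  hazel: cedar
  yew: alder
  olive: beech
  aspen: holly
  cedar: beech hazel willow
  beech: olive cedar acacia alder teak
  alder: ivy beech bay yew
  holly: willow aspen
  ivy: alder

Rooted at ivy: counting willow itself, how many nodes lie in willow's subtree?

4

Descendants of willow (including itself): willow, rowan, holly, aspen. That's 4.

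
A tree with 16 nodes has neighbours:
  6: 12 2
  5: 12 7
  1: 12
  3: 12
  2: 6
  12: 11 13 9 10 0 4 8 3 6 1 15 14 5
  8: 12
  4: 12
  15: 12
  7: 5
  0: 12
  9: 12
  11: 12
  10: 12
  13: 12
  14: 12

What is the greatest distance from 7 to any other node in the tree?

4

Distances from 7 peak at 4, attained at 2.
7-5-12-6-2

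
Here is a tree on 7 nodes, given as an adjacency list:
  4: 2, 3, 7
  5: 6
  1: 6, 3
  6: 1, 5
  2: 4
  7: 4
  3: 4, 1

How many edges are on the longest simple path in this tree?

5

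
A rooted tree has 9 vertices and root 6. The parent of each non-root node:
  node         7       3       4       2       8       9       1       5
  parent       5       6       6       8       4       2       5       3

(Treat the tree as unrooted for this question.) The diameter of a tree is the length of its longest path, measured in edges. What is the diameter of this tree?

7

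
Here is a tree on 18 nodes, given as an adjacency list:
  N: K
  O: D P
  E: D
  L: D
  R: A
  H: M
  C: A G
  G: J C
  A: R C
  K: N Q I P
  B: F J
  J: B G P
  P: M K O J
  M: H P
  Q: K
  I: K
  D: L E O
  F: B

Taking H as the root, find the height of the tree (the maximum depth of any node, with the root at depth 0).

A deepest node is R, reached by H–M–P–J–G–C–A–R.
That path has 7 edges, so the height is 7.

7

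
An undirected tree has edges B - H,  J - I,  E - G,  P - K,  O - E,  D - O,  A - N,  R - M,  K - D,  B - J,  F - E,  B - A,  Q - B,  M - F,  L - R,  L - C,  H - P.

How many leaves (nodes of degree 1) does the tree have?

5

The leaves are C, G, I, N, Q.
That is 5 leaves.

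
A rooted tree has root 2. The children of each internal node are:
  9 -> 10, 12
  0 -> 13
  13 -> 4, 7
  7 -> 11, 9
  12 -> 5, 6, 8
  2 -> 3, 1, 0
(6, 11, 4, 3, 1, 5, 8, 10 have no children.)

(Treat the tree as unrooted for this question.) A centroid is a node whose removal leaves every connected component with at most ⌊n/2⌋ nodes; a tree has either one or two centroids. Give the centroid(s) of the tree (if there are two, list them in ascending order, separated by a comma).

Delete 7: the remaining components have sizes 6, 6, 1. Max 6 ≤ 7, so 7 is a centroid.
Every other node leaves some component of size > 7, so the centroid is unique.

7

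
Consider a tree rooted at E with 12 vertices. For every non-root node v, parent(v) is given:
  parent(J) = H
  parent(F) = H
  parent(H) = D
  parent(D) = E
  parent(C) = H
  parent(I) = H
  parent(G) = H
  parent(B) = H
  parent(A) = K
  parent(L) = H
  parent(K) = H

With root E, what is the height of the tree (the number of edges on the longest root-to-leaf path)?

4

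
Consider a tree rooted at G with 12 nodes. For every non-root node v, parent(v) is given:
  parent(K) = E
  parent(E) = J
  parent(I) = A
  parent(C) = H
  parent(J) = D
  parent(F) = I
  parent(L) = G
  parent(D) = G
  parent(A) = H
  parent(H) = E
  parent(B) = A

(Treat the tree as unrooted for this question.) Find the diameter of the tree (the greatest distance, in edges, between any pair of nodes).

8

A longest path is F – I – A – H – E – J – D – G – L, with 8 edges.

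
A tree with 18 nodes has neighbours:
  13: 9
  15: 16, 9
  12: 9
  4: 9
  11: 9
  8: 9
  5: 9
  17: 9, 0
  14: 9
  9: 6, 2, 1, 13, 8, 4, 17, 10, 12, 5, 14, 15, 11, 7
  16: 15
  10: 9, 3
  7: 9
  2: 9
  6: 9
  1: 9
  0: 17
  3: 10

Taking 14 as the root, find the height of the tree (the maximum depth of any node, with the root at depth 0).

3

The longest root-to-leaf path is 14 – 9 – 10 – 3 (3 edges).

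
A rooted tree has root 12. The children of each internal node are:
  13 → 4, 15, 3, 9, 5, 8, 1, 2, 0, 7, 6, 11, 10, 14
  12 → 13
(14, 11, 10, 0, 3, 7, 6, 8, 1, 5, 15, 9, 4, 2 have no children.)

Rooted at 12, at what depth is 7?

2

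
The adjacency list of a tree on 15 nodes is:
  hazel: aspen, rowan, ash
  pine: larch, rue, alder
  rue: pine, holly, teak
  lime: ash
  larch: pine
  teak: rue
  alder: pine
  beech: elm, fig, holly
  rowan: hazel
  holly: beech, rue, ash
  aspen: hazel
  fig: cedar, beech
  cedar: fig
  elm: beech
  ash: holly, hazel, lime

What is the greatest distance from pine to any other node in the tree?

A farthest node from pine is aspen (rowan, cedar also at distance 5).
The path pine-rue-holly-ash-hazel-aspen has 5 edges.

5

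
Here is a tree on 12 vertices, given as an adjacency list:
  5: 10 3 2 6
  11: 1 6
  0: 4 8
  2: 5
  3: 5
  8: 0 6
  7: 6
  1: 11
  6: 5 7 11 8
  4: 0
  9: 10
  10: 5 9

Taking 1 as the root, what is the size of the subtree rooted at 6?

6's subtree: {6, 8, 5, 7, 0, 3, 10, 2, 4, 9}, size 10.

10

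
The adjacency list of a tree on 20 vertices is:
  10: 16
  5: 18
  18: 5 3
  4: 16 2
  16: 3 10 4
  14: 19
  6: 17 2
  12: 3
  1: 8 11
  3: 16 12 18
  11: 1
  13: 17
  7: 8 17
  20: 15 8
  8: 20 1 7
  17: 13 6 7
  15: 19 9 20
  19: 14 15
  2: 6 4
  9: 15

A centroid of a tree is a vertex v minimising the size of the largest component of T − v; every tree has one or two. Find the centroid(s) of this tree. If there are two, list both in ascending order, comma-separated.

17

If 17 is removed the pieces have sizes 9, 9, 1, all ≤ ⌊20/2⌋ = 10.
No neighbour of 17 does as well, so 17 is the unique centroid.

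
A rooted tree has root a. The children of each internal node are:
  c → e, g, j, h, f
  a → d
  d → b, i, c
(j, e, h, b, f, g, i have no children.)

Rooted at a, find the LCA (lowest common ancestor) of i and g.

Path i→root: i d a; path g→root: g c d a.
First common node: d.

d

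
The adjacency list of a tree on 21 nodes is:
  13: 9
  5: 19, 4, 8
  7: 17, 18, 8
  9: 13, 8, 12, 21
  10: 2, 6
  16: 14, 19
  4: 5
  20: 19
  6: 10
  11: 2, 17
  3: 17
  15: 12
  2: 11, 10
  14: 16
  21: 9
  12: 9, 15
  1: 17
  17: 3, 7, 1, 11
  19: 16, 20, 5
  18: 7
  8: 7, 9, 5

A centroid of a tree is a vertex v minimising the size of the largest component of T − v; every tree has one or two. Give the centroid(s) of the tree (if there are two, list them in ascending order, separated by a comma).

8

If 8 is removed the pieces have sizes 9, 6, 5, all ≤ ⌊21/2⌋ = 10.
Every other node leaves some component of size > 10, so the centroid is unique.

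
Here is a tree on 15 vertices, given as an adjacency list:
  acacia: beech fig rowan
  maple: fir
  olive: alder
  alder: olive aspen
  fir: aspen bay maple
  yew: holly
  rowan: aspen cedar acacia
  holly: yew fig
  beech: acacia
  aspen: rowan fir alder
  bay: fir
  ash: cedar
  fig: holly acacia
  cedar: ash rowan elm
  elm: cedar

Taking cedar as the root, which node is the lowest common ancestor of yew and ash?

Path yew→root: yew holly fig acacia rowan cedar; path ash→root: ash cedar.
First common node: cedar.

cedar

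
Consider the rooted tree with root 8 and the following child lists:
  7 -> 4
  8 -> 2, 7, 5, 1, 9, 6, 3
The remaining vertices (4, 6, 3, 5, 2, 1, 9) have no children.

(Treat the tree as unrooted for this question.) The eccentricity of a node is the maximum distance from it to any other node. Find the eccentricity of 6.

A farthest node from 6 is 4.
The path 6–8–7–4 has 3 edges.

3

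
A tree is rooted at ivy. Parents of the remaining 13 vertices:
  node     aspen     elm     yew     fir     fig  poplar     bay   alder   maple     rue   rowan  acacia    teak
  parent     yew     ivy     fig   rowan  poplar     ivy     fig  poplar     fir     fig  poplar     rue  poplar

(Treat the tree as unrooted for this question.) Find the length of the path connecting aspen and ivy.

4

aspen - yew - fig - poplar - ivy: 4 edges.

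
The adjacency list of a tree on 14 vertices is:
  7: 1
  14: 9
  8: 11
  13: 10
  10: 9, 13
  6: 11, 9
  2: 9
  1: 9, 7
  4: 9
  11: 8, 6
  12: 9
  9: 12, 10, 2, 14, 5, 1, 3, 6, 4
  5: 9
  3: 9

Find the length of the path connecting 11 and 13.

11–6–9–10–13: 4 edges.

4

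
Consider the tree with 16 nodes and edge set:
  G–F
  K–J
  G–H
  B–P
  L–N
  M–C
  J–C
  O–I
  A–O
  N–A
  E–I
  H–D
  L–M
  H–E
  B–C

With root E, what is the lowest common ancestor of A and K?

Path A→root: A O I E; path K→root: K J C M L N A O I E.
First common node: A.

A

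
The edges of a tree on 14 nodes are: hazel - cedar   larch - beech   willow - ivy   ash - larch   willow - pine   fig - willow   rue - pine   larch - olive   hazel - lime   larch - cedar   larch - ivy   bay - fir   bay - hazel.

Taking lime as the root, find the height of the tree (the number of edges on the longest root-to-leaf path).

rue sits deepest: lime → hazel → cedar → larch → ivy → willow → pine → rue — 7 edges from the root.

7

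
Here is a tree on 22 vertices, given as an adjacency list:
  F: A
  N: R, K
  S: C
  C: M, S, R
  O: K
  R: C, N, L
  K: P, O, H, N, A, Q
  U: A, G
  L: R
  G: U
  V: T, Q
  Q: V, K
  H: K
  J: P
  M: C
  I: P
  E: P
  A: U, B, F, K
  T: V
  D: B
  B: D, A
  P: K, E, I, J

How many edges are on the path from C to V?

Walking from C: C - R - N - K - Q - V. Length 5.

5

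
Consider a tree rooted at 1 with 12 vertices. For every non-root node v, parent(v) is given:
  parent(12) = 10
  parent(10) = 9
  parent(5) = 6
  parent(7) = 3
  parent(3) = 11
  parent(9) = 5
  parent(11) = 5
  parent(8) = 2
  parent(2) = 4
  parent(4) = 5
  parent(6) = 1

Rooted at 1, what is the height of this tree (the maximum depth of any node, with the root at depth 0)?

5

The longest root-to-leaf path is 1 → 6 → 5 → 11 → 3 → 7 (5 edges).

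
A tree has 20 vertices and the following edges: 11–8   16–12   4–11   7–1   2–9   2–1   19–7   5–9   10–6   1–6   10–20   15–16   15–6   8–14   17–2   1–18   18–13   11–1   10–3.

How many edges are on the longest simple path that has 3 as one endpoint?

A farthest node from 3 is 14 (5 also at distance 6).
The path 3–10–6–1–11–8–14 has 6 edges.

6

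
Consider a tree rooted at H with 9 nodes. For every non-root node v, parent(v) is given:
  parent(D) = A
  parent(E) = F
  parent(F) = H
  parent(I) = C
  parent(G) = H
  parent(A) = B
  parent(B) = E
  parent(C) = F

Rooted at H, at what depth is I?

3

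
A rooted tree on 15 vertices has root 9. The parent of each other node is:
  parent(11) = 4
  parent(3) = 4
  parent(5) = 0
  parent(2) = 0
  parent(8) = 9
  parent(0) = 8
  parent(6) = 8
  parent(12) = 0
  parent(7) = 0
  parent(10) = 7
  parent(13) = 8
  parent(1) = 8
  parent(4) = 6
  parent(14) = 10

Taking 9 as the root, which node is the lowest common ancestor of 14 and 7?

7

Path 14→root: 14 10 7 0 8 9; path 7→root: 7 0 8 9.
First common node: 7.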